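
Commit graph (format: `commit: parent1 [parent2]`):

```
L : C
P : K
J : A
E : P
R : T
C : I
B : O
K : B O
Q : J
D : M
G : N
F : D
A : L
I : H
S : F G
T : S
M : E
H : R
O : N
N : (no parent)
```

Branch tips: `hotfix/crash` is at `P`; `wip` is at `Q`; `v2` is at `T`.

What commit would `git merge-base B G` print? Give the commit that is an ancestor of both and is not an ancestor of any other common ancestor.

N

Ancestors of B: {B, N, O}.
Ancestors of G: {G, N}.
Common ancestors: {N}.
The only common ancestor is N, so it is the merge base.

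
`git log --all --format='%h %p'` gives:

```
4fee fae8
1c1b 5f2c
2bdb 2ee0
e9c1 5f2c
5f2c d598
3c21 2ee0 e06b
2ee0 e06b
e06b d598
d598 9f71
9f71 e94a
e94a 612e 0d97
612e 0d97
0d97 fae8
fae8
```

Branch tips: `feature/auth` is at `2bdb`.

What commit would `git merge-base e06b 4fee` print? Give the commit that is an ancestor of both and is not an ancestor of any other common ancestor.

Ancestors of e06b: {0d97, 612e, 9f71, d598, e06b, e94a, fae8}.
Ancestors of 4fee: {4fee, fae8}.
Common ancestors: {fae8}.
The only common ancestor is fae8, so it is the merge base.

fae8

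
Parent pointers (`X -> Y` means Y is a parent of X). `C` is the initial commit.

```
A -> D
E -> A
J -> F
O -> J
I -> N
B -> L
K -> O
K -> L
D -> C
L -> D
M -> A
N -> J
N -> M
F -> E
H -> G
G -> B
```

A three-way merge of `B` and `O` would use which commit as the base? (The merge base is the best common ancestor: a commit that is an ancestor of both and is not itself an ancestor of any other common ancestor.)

Ancestors of B: {B, C, D, L}.
Ancestors of O: {A, C, D, E, F, J, O}.
Common ancestors: {C, D}.
Among these, D is not an ancestor of any other common ancestor — it is the merge base.

D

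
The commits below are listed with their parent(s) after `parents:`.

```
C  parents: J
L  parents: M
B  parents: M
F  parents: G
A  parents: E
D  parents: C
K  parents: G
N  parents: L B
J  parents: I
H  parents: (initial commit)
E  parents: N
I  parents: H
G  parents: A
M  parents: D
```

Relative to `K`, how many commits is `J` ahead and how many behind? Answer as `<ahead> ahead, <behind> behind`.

0 ahead, 10 behind

Reachable from J: {H, I, J}.
Reachable from K: {A, B, C, D, E, G, H, I, J, K, L, M, N}.
Only in J's history (ahead): {} — 0.
Only in K's history (behind): {A, B, C, D, E, G, K, L, M, N} — 10.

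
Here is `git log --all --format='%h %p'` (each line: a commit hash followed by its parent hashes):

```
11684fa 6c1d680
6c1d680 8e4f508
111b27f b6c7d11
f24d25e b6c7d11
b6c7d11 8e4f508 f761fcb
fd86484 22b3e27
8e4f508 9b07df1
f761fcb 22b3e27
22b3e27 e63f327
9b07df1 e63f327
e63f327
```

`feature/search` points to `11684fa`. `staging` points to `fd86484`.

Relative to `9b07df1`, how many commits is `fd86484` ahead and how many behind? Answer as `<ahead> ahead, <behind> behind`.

Reachable from fd86484: {22b3e27, e63f327, fd86484}.
Reachable from 9b07df1: {9b07df1, e63f327}.
Only in fd86484's history (ahead): {22b3e27, fd86484} — 2.
Only in 9b07df1's history (behind): {9b07df1} — 1.

2 ahead, 1 behind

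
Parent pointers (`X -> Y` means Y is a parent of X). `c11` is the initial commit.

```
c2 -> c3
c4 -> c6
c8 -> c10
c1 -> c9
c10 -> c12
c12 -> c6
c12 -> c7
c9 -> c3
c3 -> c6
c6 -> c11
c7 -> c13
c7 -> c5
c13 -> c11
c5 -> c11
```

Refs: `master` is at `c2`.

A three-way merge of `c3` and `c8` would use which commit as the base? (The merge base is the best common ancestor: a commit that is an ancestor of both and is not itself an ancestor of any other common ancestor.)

c6

Ancestors of c3: {c11, c3, c6}.
Ancestors of c8: {c10, c11, c12, c13, c5, c6, c7, c8}.
Common ancestors: {c11, c6}.
Among these, c6 is not an ancestor of any other common ancestor — it is the merge base.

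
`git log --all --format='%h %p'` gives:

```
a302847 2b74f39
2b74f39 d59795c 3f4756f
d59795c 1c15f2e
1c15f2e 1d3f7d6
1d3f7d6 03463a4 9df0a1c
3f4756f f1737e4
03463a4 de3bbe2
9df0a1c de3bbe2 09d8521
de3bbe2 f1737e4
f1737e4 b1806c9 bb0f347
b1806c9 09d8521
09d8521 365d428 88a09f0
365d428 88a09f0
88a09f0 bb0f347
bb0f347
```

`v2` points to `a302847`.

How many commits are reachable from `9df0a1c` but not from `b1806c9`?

3

Reachable from 9df0a1c: {09d8521, 365d428, 88a09f0, 9df0a1c, b1806c9, bb0f347, de3bbe2, f1737e4}.
Reachable from b1806c9: {09d8521, 365d428, 88a09f0, b1806c9, bb0f347}.
In 9df0a1c's history but not b1806c9's: {9df0a1c, de3bbe2, f1737e4} — 3 commits.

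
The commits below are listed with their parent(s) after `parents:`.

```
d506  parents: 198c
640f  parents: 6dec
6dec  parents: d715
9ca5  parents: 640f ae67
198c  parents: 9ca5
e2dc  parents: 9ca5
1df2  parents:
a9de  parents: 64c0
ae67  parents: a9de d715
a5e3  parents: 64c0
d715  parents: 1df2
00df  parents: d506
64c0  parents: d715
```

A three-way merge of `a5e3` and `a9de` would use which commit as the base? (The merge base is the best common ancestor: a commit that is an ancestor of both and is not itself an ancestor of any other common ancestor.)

64c0

Ancestors of a5e3: {1df2, 64c0, a5e3, d715}.
Ancestors of a9de: {1df2, 64c0, a9de, d715}.
Common ancestors: {1df2, 64c0, d715}.
Among these, 64c0 is not an ancestor of any other common ancestor — it is the merge base.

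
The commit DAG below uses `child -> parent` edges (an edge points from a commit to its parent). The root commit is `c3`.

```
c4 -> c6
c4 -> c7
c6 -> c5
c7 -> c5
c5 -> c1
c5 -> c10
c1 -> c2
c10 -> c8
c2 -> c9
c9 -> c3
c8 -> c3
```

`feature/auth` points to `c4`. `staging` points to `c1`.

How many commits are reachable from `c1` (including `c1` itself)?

4

Walking parent pointers from c1: reachable set = {c1, c2, c3, c9}.
That is 4 commits.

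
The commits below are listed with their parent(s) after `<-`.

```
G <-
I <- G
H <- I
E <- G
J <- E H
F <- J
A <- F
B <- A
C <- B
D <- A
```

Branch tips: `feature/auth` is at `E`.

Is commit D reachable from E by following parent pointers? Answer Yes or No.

Ancestors of E: {E, G}.
D is not in that set, so it is not an ancestor of E.

No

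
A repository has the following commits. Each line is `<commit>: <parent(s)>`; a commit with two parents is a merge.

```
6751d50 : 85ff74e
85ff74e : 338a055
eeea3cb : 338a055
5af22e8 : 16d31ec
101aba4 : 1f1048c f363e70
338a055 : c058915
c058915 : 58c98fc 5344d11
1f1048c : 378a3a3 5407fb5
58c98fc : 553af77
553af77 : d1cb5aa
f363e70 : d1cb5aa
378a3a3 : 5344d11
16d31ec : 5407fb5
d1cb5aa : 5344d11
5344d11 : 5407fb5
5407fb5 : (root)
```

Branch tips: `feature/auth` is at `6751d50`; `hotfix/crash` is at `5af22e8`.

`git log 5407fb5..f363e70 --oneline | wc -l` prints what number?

Reachable from f363e70: {5344d11, 5407fb5, d1cb5aa, f363e70}.
Reachable from 5407fb5: {5407fb5}.
In f363e70's history but not 5407fb5's: {5344d11, d1cb5aa, f363e70} — 3 commits.

3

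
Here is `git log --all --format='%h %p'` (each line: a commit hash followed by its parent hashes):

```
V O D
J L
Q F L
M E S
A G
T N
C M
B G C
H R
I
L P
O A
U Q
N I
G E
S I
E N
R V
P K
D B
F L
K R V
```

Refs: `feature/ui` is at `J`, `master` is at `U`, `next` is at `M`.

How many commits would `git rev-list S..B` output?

6

Reachable from B: {B, C, E, G, I, M, N, S}.
Reachable from S: {I, S}.
In B's history but not S's: {B, C, E, G, M, N} — 6 commits.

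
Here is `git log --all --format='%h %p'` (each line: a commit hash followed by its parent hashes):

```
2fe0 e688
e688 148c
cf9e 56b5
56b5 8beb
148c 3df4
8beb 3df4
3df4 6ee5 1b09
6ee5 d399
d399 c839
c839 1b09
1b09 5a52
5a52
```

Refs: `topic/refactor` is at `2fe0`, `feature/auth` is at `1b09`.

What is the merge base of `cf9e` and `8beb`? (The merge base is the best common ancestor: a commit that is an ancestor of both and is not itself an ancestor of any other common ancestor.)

8beb

Ancestors of cf9e: {1b09, 3df4, 56b5, 5a52, 6ee5, 8beb, c839, cf9e, d399}.
Ancestors of 8beb: {1b09, 3df4, 5a52, 6ee5, 8beb, c839, d399}.
Common ancestors: {1b09, 3df4, 5a52, 6ee5, 8beb, c839, d399}.
Among these, 8beb is not an ancestor of any other common ancestor — it is the merge base.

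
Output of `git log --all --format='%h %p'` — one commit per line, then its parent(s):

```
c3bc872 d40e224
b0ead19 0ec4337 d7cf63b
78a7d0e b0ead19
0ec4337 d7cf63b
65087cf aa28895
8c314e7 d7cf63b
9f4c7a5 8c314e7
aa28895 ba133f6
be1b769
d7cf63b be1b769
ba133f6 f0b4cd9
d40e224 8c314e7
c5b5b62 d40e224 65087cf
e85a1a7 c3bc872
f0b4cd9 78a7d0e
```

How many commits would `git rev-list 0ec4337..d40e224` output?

2

Reachable from d40e224: {8c314e7, be1b769, d40e224, d7cf63b}.
Reachable from 0ec4337: {0ec4337, be1b769, d7cf63b}.
In d40e224's history but not 0ec4337's: {8c314e7, d40e224} — 2 commits.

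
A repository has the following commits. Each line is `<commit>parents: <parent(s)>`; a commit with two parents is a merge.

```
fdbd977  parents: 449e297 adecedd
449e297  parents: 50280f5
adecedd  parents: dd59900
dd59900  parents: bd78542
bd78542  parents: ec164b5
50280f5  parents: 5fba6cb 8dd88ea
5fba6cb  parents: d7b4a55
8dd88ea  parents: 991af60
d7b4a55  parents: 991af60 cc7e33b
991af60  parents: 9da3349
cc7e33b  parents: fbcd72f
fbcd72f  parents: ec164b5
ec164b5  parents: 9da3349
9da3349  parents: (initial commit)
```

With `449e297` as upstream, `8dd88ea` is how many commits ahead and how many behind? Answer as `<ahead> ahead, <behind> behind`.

0 ahead, 7 behind

Reachable from 8dd88ea: {8dd88ea, 991af60, 9da3349}.
Reachable from 449e297: {449e297, 50280f5, 5fba6cb, 8dd88ea, 991af60, 9da3349, cc7e33b, d7b4a55, ec164b5, fbcd72f}.
Only in 8dd88ea's history (ahead): {} — 0.
Only in 449e297's history (behind): {449e297, 50280f5, 5fba6cb, cc7e33b, d7b4a55, ec164b5, fbcd72f} — 7.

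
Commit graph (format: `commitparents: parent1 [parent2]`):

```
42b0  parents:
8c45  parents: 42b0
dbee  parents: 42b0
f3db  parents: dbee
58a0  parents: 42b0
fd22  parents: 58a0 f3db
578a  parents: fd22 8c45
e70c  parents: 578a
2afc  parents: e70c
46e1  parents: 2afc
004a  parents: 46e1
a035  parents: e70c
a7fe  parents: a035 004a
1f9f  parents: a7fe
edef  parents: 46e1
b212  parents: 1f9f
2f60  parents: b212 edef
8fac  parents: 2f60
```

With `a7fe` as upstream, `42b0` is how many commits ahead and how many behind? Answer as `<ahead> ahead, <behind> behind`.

Reachable from 42b0: {42b0}.
Reachable from a7fe: {004a, 2afc, 42b0, 46e1, 578a, 58a0, 8c45, a035, a7fe, dbee, e70c, f3db, fd22}.
Only in 42b0's history (ahead): {} — 0.
Only in a7fe's history (behind): {004a, 2afc, 46e1, 578a, 58a0, 8c45, a035, a7fe, dbee, e70c, f3db, fd22} — 12.

0 ahead, 12 behind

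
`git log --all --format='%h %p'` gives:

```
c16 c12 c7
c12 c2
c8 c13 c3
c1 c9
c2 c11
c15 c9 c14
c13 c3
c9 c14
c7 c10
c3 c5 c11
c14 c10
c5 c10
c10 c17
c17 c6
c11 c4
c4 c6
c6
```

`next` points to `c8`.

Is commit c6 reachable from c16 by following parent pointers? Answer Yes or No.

Ancestors of c16 (commits reachable by following parents): {c10, c11, c12, c16, c17, c2, c4, c6, c7}.
c6 is in that set, so it is an ancestor of c16.

Yes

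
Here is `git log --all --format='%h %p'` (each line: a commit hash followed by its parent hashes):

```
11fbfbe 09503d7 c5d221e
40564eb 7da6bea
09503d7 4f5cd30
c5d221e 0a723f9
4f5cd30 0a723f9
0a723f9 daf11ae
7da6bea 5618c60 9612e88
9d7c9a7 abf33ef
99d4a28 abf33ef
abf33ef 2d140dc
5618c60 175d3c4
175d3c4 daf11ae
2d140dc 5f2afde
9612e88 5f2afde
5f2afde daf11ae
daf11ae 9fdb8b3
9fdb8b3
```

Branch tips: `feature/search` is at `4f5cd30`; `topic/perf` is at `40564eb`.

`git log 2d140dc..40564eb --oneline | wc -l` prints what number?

5

Reachable from 40564eb: {175d3c4, 40564eb, 5618c60, 5f2afde, 7da6bea, 9612e88, 9fdb8b3, daf11ae}.
Reachable from 2d140dc: {2d140dc, 5f2afde, 9fdb8b3, daf11ae}.
In 40564eb's history but not 2d140dc's: {175d3c4, 40564eb, 5618c60, 7da6bea, 9612e88} — 5 commits.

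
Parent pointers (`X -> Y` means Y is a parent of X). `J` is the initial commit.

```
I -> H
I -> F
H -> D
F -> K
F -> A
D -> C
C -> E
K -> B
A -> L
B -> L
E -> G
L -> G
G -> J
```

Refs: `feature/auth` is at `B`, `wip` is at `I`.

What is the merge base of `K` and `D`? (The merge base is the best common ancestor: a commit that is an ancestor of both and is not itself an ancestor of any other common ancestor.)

G

Ancestors of K: {B, G, J, K, L}.
Ancestors of D: {C, D, E, G, J}.
Common ancestors: {G, J}.
Among these, G is not an ancestor of any other common ancestor — it is the merge base.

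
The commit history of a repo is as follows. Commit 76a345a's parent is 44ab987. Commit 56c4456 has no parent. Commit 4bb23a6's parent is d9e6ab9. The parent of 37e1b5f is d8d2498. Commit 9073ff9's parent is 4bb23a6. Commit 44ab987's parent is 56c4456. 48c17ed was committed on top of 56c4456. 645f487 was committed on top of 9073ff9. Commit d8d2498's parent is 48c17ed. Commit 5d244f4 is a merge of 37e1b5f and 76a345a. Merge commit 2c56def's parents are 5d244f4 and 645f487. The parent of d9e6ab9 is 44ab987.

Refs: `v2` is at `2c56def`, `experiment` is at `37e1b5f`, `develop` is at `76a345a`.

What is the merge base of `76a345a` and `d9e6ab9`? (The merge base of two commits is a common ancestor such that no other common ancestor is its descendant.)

44ab987

Ancestors of 76a345a: {44ab987, 56c4456, 76a345a}.
Ancestors of d9e6ab9: {44ab987, 56c4456, d9e6ab9}.
Common ancestors: {44ab987, 56c4456}.
Among these, 44ab987 is not an ancestor of any other common ancestor — it is the merge base.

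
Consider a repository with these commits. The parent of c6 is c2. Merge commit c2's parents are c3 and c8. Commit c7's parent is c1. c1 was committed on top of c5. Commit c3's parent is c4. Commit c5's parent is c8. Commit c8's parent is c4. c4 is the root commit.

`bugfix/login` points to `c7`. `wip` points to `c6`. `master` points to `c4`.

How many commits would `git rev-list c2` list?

Walking parent pointers from c2: reachable set = {c2, c3, c4, c8}.
That is 4 commits.

4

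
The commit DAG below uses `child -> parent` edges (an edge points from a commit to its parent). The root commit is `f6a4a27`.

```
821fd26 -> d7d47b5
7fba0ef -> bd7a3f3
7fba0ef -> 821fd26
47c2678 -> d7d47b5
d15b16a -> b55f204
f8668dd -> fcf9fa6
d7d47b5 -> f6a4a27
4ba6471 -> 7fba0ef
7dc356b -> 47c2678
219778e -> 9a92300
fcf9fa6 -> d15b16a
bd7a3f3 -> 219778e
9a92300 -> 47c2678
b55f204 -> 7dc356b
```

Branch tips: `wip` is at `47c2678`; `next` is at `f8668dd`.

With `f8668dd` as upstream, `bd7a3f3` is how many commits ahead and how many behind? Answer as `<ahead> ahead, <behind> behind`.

Reachable from bd7a3f3: {219778e, 47c2678, 9a92300, bd7a3f3, d7d47b5, f6a4a27}.
Reachable from f8668dd: {47c2678, 7dc356b, b55f204, d15b16a, d7d47b5, f6a4a27, f8668dd, fcf9fa6}.
Only in bd7a3f3's history (ahead): {219778e, 9a92300, bd7a3f3} — 3.
Only in f8668dd's history (behind): {7dc356b, b55f204, d15b16a, f8668dd, fcf9fa6} — 5.

3 ahead, 5 behind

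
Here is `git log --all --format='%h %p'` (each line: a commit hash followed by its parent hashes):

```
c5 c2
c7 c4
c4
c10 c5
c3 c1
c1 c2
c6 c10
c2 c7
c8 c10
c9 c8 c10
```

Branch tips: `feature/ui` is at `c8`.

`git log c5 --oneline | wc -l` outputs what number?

Walking parent pointers from c5: reachable set = {c2, c4, c5, c7}.
That is 4 commits.

4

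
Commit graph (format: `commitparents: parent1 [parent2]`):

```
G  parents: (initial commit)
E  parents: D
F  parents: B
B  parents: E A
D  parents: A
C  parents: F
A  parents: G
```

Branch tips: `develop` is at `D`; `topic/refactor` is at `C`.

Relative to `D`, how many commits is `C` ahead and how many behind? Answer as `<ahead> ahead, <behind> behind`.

Reachable from C: {A, B, C, D, E, F, G}.
Reachable from D: {A, D, G}.
Only in C's history (ahead): {B, C, E, F} — 4.
Only in D's history (behind): {} — 0.

4 ahead, 0 behind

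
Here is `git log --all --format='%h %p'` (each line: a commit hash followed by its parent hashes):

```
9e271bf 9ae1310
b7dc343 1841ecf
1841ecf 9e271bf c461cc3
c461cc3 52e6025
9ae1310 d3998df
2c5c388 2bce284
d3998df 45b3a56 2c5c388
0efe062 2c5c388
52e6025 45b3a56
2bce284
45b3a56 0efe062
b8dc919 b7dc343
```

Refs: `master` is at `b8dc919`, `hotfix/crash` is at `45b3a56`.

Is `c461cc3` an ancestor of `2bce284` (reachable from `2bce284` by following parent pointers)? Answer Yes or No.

No

Ancestors of 2bce284: {2bce284}.
c461cc3 is not in that set, so it is not an ancestor of 2bce284.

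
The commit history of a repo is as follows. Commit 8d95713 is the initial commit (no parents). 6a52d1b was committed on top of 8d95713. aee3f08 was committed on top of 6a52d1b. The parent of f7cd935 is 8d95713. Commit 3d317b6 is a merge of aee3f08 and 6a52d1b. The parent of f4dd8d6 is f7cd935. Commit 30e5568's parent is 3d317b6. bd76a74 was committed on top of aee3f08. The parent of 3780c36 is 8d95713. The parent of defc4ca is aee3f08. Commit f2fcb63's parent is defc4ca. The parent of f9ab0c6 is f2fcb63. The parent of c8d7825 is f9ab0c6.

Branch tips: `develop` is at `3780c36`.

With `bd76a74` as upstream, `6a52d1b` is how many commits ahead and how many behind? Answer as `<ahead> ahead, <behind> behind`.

Reachable from 6a52d1b: {6a52d1b, 8d95713}.
Reachable from bd76a74: {6a52d1b, 8d95713, aee3f08, bd76a74}.
Only in 6a52d1b's history (ahead): {} — 0.
Only in bd76a74's history (behind): {aee3f08, bd76a74} — 2.

0 ahead, 2 behind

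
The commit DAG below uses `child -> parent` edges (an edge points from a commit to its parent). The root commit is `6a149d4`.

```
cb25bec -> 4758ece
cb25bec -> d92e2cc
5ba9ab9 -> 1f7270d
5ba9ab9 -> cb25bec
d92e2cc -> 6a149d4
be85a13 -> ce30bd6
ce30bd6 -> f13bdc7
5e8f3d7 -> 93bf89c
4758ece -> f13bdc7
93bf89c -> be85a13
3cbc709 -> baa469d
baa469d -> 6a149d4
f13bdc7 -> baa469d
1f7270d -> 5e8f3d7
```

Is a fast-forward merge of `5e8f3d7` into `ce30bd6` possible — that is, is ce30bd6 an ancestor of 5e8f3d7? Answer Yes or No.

A fast-forward from ce30bd6 to 5e8f3d7 is possible iff ce30bd6 is an ancestor of 5e8f3d7.
Ancestors of 5e8f3d7: {5e8f3d7, 6a149d4, 93bf89c, baa469d, be85a13, ce30bd6, f13bdc7}.
ce30bd6 is among them, so fast-forward is possible.

Yes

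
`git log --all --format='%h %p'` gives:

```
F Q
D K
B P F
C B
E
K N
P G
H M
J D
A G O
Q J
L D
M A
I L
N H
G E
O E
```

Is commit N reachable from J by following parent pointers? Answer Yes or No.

Ancestors of J (commits reachable by following parents): {A, D, E, G, H, J, K, M, N, O}.
N is in that set, so it is an ancestor of J.

Yes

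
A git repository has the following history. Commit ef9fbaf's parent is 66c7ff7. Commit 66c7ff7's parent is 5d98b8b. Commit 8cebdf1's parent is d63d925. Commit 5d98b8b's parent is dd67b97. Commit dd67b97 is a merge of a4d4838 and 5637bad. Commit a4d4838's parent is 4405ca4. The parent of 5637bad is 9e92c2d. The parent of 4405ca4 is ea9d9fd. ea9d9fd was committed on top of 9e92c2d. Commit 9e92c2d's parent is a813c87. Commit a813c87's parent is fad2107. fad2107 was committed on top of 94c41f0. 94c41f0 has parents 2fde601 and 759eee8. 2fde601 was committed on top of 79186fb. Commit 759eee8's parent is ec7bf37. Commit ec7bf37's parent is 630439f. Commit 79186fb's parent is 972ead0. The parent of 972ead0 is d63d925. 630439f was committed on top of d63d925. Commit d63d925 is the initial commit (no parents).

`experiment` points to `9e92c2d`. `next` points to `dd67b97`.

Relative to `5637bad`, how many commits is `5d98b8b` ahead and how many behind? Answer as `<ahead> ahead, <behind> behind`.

5 ahead, 0 behind

Reachable from 5d98b8b: {2fde601, 4405ca4, 5637bad, 5d98b8b, 630439f, 759eee8, 79186fb, 94c41f0, 972ead0, 9e92c2d, a4d4838, a813c87, d63d925, dd67b97, ea9d9fd, ec7bf37, fad2107}.
Reachable from 5637bad: {2fde601, 5637bad, 630439f, 759eee8, 79186fb, 94c41f0, 972ead0, 9e92c2d, a813c87, d63d925, ec7bf37, fad2107}.
Only in 5d98b8b's history (ahead): {4405ca4, 5d98b8b, a4d4838, dd67b97, ea9d9fd} — 5.
Only in 5637bad's history (behind): {} — 0.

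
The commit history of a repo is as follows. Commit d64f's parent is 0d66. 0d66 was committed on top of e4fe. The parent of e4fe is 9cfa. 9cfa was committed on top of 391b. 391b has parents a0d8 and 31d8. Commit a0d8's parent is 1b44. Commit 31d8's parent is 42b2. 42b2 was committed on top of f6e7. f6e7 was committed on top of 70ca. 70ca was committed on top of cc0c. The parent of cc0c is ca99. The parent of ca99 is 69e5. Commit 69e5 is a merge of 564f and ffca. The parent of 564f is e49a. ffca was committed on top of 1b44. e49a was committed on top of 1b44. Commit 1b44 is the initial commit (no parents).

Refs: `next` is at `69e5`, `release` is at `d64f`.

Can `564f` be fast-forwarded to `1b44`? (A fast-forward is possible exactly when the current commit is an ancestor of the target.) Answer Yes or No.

No

A fast-forward from 564f to 1b44 is possible iff 564f is an ancestor of 1b44.
Ancestors of 1b44: {1b44}.
564f is not among them, so fast-forward is not possible.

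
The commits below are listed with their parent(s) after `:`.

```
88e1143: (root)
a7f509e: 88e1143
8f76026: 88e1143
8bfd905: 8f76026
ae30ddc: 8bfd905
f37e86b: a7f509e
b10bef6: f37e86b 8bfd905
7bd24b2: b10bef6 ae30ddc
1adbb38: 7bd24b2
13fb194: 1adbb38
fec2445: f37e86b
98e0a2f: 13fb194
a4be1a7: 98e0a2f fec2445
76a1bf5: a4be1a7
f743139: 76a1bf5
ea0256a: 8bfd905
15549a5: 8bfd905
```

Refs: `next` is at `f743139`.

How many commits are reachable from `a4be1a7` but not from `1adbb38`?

4

Reachable from a4be1a7: {13fb194, 1adbb38, 7bd24b2, 88e1143, 8bfd905, 8f76026, 98e0a2f, a4be1a7, a7f509e, ae30ddc, b10bef6, f37e86b, fec2445}.
Reachable from 1adbb38: {1adbb38, 7bd24b2, 88e1143, 8bfd905, 8f76026, a7f509e, ae30ddc, b10bef6, f37e86b}.
In a4be1a7's history but not 1adbb38's: {13fb194, 98e0a2f, a4be1a7, fec2445} — 4 commits.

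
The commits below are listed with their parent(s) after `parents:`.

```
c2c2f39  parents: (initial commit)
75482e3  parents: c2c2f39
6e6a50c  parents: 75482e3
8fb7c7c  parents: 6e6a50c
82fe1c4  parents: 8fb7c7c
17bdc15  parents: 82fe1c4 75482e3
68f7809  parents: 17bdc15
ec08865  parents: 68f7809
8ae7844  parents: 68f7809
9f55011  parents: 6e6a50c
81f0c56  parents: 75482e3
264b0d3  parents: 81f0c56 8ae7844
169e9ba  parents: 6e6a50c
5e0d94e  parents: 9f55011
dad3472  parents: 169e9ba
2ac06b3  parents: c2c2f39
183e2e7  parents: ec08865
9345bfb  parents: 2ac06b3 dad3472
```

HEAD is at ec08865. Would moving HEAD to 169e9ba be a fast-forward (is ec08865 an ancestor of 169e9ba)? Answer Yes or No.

A fast-forward from ec08865 to 169e9ba is possible iff ec08865 is an ancestor of 169e9ba.
Ancestors of 169e9ba: {169e9ba, 6e6a50c, 75482e3, c2c2f39}.
ec08865 is not among them, so fast-forward is not possible.

No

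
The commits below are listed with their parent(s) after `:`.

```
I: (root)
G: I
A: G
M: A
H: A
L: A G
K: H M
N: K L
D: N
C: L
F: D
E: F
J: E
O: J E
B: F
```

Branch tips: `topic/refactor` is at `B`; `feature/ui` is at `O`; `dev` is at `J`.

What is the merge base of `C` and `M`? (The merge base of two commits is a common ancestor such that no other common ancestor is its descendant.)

Ancestors of C: {A, C, G, I, L}.
Ancestors of M: {A, G, I, M}.
Common ancestors: {A, G, I}.
Among these, A is not an ancestor of any other common ancestor — it is the merge base.

A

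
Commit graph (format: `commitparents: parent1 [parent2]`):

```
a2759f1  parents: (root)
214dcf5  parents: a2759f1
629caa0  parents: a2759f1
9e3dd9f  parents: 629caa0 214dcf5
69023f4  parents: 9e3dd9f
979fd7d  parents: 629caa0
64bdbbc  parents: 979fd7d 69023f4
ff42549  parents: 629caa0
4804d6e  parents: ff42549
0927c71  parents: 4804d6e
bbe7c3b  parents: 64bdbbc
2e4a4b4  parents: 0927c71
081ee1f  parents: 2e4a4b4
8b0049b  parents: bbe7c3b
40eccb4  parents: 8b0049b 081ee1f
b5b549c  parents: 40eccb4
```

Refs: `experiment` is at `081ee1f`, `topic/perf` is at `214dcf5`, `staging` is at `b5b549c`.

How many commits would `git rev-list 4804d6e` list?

4

Walking parent pointers from 4804d6e: reachable set = {4804d6e, 629caa0, a2759f1, ff42549}.
That is 4 commits.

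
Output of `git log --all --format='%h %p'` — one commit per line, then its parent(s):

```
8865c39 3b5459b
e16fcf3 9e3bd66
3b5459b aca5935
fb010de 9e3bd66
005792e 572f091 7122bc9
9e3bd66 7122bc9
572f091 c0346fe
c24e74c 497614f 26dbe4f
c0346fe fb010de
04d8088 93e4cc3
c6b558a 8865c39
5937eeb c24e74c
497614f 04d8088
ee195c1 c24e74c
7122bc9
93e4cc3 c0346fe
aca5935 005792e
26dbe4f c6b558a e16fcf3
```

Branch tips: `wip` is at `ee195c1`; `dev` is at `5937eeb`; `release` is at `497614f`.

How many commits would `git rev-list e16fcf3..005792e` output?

Reachable from 005792e: {005792e, 572f091, 7122bc9, 9e3bd66, c0346fe, fb010de}.
Reachable from e16fcf3: {7122bc9, 9e3bd66, e16fcf3}.
In 005792e's history but not e16fcf3's: {005792e, 572f091, c0346fe, fb010de} — 4 commits.

4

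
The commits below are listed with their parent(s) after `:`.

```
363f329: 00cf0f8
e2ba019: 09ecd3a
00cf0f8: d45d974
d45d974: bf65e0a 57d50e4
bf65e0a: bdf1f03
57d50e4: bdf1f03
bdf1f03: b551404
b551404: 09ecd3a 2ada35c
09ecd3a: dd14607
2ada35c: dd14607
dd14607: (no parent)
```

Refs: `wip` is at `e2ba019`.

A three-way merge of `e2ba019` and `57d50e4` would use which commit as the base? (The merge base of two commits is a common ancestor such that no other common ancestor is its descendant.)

Ancestors of e2ba019: {09ecd3a, dd14607, e2ba019}.
Ancestors of 57d50e4: {09ecd3a, 2ada35c, 57d50e4, b551404, bdf1f03, dd14607}.
Common ancestors: {09ecd3a, dd14607}.
Among these, 09ecd3a is not an ancestor of any other common ancestor — it is the merge base.

09ecd3a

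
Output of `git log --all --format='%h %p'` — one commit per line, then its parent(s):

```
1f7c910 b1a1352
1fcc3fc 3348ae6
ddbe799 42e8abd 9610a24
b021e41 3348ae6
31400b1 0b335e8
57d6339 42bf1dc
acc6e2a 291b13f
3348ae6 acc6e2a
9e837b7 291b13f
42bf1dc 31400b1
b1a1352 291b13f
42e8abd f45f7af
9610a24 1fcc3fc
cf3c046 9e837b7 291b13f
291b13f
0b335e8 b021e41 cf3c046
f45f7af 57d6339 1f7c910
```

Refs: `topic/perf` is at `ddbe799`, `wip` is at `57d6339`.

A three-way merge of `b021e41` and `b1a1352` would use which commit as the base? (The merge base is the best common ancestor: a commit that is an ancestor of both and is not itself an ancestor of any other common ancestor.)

291b13f

Ancestors of b021e41: {291b13f, 3348ae6, acc6e2a, b021e41}.
Ancestors of b1a1352: {291b13f, b1a1352}.
Common ancestors: {291b13f}.
The only common ancestor is 291b13f, so it is the merge base.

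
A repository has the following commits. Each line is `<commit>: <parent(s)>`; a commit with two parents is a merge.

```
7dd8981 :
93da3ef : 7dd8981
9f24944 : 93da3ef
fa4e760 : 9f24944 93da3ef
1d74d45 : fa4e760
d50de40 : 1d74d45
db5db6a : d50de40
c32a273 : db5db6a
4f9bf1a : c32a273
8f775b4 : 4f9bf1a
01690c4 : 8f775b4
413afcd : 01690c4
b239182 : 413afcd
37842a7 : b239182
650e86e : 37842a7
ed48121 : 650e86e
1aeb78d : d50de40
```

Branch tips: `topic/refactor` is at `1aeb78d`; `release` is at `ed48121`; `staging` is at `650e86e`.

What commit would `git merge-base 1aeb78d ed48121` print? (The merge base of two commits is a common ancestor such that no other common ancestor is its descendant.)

Ancestors of 1aeb78d: {1aeb78d, 1d74d45, 7dd8981, 93da3ef, 9f24944, d50de40, fa4e760}.
Ancestors of ed48121: {01690c4, 1d74d45, 37842a7, 413afcd, 4f9bf1a, 650e86e, 7dd8981, 8f775b4, 93da3ef, 9f24944, b239182, c32a273, d50de40, db5db6a, ed48121, fa4e760}.
Common ancestors: {1d74d45, 7dd8981, 93da3ef, 9f24944, d50de40, fa4e760}.
Among these, d50de40 is not an ancestor of any other common ancestor — it is the merge base.

d50de40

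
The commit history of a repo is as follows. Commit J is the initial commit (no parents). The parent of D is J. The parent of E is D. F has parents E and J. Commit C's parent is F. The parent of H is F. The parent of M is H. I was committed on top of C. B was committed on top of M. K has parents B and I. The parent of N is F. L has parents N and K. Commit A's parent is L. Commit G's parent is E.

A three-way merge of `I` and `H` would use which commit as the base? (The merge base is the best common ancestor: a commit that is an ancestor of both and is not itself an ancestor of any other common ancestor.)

Ancestors of I: {C, D, E, F, I, J}.
Ancestors of H: {D, E, F, H, J}.
Common ancestors: {D, E, F, J}.
Among these, F is not an ancestor of any other common ancestor — it is the merge base.

F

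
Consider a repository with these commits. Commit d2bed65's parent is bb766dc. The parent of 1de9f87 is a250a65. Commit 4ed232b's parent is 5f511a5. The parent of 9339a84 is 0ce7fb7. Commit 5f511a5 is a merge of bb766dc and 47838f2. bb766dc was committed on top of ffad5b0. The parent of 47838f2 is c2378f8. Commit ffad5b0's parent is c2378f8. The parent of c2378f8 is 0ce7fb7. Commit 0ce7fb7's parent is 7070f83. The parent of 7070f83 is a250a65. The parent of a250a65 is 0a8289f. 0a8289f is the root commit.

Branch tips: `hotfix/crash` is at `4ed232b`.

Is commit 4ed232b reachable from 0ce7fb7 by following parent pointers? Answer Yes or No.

Ancestors of 0ce7fb7: {0a8289f, 0ce7fb7, 7070f83, a250a65}.
4ed232b is not in that set, so it is not an ancestor of 0ce7fb7.

No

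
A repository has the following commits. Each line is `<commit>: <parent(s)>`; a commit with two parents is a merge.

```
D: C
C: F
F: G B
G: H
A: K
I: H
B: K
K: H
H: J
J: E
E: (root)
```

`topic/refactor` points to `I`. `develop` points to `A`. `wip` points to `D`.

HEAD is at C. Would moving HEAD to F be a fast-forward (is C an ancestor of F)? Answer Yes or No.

No

A fast-forward from C to F is possible iff C is an ancestor of F.
Ancestors of F: {B, E, F, G, H, J, K}.
C is not among them, so fast-forward is not possible.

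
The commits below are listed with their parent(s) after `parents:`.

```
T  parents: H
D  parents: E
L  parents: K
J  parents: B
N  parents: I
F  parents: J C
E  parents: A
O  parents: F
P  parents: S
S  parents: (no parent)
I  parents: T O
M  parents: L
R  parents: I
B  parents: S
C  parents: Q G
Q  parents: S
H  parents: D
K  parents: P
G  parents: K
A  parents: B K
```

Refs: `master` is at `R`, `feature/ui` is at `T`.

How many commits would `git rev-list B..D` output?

5

Reachable from D: {A, B, D, E, K, P, S}.
Reachable from B: {B, S}.
In D's history but not B's: {A, D, E, K, P} — 5 commits.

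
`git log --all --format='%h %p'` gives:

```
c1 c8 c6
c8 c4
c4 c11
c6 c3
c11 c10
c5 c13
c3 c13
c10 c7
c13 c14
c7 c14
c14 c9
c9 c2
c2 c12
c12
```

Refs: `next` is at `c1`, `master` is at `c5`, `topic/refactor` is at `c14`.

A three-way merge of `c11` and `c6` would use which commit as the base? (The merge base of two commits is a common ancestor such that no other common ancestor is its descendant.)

Ancestors of c11: {c10, c11, c12, c14, c2, c7, c9}.
Ancestors of c6: {c12, c13, c14, c2, c3, c6, c9}.
Common ancestors: {c12, c14, c2, c9}.
Among these, c14 is not an ancestor of any other common ancestor — it is the merge base.

c14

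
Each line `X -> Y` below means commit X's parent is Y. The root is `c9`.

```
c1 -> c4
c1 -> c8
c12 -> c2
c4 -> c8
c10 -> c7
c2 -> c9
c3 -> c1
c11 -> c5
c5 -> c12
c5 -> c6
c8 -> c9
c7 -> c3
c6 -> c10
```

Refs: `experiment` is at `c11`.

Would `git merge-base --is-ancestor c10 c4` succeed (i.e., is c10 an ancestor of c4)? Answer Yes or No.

Ancestors of c4: {c4, c8, c9}.
c10 is not in that set, so it is not an ancestor of c4.

No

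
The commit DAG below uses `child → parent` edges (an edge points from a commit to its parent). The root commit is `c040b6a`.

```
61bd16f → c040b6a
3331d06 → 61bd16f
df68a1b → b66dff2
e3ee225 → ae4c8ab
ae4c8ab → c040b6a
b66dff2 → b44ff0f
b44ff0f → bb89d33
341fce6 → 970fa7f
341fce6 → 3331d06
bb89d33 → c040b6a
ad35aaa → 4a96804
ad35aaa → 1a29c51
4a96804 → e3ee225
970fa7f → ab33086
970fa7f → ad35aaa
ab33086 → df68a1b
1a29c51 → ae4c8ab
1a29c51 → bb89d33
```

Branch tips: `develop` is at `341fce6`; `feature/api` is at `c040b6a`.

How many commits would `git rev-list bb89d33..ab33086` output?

4

Reachable from ab33086: {ab33086, b44ff0f, b66dff2, bb89d33, c040b6a, df68a1b}.
Reachable from bb89d33: {bb89d33, c040b6a}.
In ab33086's history but not bb89d33's: {ab33086, b44ff0f, b66dff2, df68a1b} — 4 commits.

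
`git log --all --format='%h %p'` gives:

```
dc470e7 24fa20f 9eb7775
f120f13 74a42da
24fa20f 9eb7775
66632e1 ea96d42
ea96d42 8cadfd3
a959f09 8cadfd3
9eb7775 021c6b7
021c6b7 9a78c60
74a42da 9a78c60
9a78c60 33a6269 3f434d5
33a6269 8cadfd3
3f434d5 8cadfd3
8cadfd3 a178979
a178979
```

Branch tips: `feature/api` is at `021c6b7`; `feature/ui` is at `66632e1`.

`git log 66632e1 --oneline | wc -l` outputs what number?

4

Walking parent pointers from 66632e1: reachable set = {66632e1, 8cadfd3, a178979, ea96d42}.
That is 4 commits.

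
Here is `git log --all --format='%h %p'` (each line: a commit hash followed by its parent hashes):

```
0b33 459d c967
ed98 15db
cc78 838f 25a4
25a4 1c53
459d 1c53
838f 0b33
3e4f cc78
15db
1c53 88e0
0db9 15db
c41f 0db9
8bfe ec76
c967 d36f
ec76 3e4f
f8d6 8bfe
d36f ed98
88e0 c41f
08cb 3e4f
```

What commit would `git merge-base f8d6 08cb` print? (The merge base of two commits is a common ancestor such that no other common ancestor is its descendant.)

3e4f

Ancestors of f8d6: {0b33, 0db9, 15db, 1c53, 25a4, 3e4f, 459d, 838f, 88e0, 8bfe, c41f, c967, cc78, d36f, ec76, ed98, f8d6}.
Ancestors of 08cb: {08cb, 0b33, 0db9, 15db, 1c53, 25a4, 3e4f, 459d, 838f, 88e0, c41f, c967, cc78, d36f, ed98}.
Common ancestors: {0b33, 0db9, 15db, 1c53, 25a4, 3e4f, 459d, 838f, 88e0, c41f, c967, cc78, d36f, ed98}.
Among these, 3e4f is not an ancestor of any other common ancestor — it is the merge base.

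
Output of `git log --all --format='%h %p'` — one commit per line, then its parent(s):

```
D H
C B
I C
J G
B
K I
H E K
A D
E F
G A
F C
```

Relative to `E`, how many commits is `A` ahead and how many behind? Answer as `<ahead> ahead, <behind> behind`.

Reachable from A: {A, B, C, D, E, F, H, I, K}.
Reachable from E: {B, C, E, F}.
Only in A's history (ahead): {A, D, H, I, K} — 5.
Only in E's history (behind): {} — 0.

5 ahead, 0 behind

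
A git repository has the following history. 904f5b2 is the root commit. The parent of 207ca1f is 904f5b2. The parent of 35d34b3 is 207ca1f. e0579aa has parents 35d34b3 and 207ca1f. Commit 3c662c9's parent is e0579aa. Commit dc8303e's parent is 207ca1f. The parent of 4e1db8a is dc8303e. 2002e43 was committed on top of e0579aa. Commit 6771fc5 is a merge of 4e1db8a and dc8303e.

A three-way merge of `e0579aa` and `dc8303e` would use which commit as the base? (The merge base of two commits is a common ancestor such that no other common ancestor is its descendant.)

Ancestors of e0579aa: {207ca1f, 35d34b3, 904f5b2, e0579aa}.
Ancestors of dc8303e: {207ca1f, 904f5b2, dc8303e}.
Common ancestors: {207ca1f, 904f5b2}.
Among these, 207ca1f is not an ancestor of any other common ancestor — it is the merge base.

207ca1f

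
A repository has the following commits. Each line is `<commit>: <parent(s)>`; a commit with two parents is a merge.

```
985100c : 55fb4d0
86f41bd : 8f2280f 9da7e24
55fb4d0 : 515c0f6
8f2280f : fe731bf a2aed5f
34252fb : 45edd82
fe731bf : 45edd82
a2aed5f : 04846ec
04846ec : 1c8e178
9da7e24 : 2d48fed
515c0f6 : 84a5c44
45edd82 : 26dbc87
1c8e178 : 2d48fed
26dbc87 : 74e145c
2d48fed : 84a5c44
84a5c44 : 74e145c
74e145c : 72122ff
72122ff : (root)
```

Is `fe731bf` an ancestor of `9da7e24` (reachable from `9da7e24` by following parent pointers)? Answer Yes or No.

Ancestors of 9da7e24: {2d48fed, 72122ff, 74e145c, 84a5c44, 9da7e24}.
fe731bf is not in that set, so it is not an ancestor of 9da7e24.

No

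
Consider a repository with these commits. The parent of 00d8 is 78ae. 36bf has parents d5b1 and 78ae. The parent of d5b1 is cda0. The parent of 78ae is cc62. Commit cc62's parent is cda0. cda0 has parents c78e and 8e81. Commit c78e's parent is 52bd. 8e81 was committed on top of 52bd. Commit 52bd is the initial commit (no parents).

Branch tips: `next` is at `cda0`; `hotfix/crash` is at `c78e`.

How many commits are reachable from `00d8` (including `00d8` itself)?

7

Walking parent pointers from 00d8: reachable set = {00d8, 52bd, 78ae, 8e81, c78e, cc62, cda0}.
That is 7 commits.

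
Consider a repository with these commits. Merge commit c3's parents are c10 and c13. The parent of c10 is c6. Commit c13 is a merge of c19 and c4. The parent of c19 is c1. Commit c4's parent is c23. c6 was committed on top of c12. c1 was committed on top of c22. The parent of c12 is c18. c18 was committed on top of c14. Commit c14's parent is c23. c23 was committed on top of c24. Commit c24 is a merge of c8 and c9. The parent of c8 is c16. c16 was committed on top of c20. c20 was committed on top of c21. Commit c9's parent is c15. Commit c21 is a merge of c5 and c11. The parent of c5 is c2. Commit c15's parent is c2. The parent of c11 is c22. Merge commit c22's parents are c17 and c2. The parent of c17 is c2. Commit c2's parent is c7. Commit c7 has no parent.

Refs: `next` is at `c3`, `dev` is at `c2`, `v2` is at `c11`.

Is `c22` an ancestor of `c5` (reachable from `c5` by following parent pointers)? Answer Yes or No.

Ancestors of c5: {c2, c5, c7}.
c22 is not in that set, so it is not an ancestor of c5.

No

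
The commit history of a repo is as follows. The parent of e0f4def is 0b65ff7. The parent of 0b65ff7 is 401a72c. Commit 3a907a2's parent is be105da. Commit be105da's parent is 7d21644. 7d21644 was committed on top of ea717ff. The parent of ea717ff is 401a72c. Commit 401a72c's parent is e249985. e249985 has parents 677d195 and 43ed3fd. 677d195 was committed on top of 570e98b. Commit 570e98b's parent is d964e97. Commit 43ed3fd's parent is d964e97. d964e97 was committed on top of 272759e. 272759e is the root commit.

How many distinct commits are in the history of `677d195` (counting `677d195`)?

Walking parent pointers from 677d195: reachable set = {272759e, 570e98b, 677d195, d964e97}.
That is 4 commits.

4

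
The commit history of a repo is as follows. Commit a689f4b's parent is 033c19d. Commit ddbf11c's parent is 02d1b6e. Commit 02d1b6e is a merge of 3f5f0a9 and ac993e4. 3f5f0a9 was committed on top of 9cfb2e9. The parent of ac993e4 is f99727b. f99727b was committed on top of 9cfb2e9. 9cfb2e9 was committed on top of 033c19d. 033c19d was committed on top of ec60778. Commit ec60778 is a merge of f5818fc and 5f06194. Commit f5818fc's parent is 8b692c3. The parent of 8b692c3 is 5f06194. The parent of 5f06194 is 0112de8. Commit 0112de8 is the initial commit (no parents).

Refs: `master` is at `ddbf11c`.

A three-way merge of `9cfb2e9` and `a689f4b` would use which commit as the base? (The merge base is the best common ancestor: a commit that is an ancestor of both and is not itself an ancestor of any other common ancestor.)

Ancestors of 9cfb2e9: {0112de8, 033c19d, 5f06194, 8b692c3, 9cfb2e9, ec60778, f5818fc}.
Ancestors of a689f4b: {0112de8, 033c19d, 5f06194, 8b692c3, a689f4b, ec60778, f5818fc}.
Common ancestors: {0112de8, 033c19d, 5f06194, 8b692c3, ec60778, f5818fc}.
Among these, 033c19d is not an ancestor of any other common ancestor — it is the merge base.

033c19d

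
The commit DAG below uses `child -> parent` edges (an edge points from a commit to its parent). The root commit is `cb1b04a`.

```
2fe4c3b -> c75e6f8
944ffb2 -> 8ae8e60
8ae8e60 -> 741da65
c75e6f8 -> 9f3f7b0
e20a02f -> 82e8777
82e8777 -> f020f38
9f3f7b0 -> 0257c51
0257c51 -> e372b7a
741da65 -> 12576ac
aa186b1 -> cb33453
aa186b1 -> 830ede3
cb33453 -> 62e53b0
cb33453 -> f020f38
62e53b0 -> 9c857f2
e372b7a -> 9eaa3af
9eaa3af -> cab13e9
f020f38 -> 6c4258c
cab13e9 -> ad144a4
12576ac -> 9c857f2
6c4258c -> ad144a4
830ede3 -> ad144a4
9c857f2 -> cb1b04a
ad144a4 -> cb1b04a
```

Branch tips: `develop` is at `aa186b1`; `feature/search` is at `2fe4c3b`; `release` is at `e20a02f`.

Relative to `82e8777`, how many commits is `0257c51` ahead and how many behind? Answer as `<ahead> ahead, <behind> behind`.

4 ahead, 3 behind

Reachable from 0257c51: {0257c51, 9eaa3af, ad144a4, cab13e9, cb1b04a, e372b7a}.
Reachable from 82e8777: {6c4258c, 82e8777, ad144a4, cb1b04a, f020f38}.
Only in 0257c51's history (ahead): {0257c51, 9eaa3af, cab13e9, e372b7a} — 4.
Only in 82e8777's history (behind): {6c4258c, 82e8777, f020f38} — 3.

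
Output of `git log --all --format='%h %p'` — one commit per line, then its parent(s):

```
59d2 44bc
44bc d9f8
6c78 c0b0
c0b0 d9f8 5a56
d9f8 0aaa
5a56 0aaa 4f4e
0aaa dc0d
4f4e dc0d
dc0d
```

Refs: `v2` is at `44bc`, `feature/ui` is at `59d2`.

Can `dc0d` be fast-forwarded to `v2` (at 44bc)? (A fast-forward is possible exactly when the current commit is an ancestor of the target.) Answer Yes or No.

A fast-forward from dc0d to 44bc is possible iff dc0d is an ancestor of 44bc.
Ancestors of 44bc: {0aaa, 44bc, d9f8, dc0d}.
dc0d is among them, so fast-forward is possible.

Yes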